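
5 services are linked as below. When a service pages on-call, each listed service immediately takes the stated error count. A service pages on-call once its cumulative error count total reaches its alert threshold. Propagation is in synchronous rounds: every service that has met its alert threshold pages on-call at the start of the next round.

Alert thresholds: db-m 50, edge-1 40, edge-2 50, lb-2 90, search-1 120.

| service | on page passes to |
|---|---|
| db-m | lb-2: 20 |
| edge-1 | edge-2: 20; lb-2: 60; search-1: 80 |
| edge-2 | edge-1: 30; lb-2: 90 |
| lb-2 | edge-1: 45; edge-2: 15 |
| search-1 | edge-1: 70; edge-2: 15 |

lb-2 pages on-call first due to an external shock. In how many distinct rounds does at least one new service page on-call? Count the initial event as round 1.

2

Round 1 — lb-2 pages on-call (initial).
  edge-1: +45 → 45 ≥ 40
  edge-2: +15 → 15 < 50
Round 2 — edge-1 pages on-call.
  edge-2: +20 → 35 < 50
  search-1: +80 → 80 < 120
No further pages.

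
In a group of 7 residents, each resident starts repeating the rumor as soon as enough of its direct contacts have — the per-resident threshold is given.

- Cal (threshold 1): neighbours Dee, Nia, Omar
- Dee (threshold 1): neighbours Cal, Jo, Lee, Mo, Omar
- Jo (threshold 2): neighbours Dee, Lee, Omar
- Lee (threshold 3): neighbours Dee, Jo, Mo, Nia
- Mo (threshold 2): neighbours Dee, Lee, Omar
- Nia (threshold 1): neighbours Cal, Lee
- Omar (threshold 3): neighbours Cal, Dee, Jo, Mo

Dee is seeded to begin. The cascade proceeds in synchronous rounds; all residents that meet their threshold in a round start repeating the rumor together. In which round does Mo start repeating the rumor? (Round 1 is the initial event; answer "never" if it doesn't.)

Round 1 — Dee starts repeating the rumor (initial).
Round 2 — checking thresholds:
  Cal: 1 of 3 neighbours ≥ 1, starts repeating the rumor.
  Jo: 1 of 3 neighbours < 2, not yet.
  Lee: 1 of 4 neighbours < 3, not yet.
  Mo: 1 of 3 neighbours < 2, not yet.
  Omar: 1 of 4 neighbours < 3, not yet.
Round 3 — checking thresholds:
  Jo: 1 of 3 neighbours < 2, not yet.
  Lee: 1 of 4 neighbours < 3, not yet.
  Mo: 1 of 3 neighbours < 2, not yet.
  Nia: 1 of 2 neighbours ≥ 1, starts repeating the rumor.
  Omar: 2 of 4 neighbours < 3, not yet.
Round 4 — no new spreads; cascade stops.

never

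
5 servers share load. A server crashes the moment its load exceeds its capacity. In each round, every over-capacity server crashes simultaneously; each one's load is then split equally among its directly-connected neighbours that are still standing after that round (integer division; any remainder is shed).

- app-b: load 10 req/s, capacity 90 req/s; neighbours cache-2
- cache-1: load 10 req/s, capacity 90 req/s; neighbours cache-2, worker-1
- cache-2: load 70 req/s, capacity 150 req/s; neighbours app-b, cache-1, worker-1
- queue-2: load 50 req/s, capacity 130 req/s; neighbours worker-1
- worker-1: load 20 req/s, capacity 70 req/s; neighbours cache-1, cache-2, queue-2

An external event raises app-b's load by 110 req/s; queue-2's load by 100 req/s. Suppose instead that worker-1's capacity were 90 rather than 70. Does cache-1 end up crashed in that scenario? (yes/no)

yes

With worker-1's capacity at 90:
Round 1 — app-b at 120 > 90; queue-2 at 150 > 130. app-b, queue-2 crash.
  app-b sheds 120 req/s to cache-2: 120 each.
    cache-2: 70+120 = 190 > 150
  queue-2 sheds 150 req/s to worker-1: 150 each.
    worker-1: 20+150 = 170 > 90
Round 2 — cache-2, worker-1 crash.
  cache-2 sheds 190 req/s to cache-1: 190 each.
    cache-1: 10+190 = 200 > 90
  worker-1 sheds 170 req/s to cache-1: 170 each.
    cache-1: 200+170 = 370 > 90
Round 3 — cache-1 crashes.
  cache-1 sheds 370 req/s: no online neighbours, lost.
No further crashes.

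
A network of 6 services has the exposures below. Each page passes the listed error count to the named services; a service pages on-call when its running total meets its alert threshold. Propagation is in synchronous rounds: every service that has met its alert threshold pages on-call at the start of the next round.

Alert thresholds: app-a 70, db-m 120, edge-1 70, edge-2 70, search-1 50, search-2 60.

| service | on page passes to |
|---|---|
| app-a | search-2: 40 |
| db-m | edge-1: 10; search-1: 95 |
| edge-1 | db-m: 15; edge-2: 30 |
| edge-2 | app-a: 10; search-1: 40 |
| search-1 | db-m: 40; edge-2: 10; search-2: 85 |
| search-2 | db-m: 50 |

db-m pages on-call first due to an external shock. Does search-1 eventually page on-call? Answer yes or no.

Round 1 — db-m pages on-call (initial).
  edge-1: +10 → 10 < 70
  search-1: +95 → 95 ≥ 50
Round 2 — search-1 pages on-call.
  edge-2: +10 → 10 < 70
  search-2: +85 → 85 ≥ 60
Round 3 — search-2 pages on-call.
No further pages.

yes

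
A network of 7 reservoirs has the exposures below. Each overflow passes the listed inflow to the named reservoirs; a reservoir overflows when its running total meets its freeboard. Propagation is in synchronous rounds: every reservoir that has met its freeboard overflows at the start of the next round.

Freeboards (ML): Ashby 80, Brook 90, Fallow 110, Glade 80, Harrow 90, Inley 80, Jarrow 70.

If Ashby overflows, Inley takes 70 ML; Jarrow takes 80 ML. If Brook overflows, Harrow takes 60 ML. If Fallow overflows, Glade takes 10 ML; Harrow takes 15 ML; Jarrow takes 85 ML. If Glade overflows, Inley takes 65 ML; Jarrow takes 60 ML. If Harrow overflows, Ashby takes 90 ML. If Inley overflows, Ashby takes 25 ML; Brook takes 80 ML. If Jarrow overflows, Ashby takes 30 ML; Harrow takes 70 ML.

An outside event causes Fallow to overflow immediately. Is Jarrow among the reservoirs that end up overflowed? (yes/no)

Round 1 — Fallow overflows (initial).
  Glade: +10 → 10 < 80
  Harrow: +15 → 15 < 90
  Jarrow: +85 → 85 ≥ 70
Round 2 — Jarrow overflows.
  Ashby: +30 → 30 < 80
  Harrow: +70 → 85 < 90
No further overflows.

yes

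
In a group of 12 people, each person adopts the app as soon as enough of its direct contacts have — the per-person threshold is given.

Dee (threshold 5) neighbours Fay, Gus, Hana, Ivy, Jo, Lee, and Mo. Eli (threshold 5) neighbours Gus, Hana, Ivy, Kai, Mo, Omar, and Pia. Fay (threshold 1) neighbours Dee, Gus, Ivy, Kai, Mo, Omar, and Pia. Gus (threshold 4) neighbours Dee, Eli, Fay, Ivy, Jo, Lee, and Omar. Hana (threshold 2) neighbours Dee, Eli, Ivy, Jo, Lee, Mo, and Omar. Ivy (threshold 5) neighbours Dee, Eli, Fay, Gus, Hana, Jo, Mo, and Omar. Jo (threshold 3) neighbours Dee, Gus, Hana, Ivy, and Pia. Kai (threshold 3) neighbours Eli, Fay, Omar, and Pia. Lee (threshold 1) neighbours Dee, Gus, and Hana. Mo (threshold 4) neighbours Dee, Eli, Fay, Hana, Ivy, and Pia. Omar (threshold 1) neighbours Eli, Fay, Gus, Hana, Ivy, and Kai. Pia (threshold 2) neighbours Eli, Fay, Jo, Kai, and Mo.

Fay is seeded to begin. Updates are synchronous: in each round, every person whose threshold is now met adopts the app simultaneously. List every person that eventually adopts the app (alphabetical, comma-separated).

Round 1 — Fay adopts the app (initial).
Round 2 — checking thresholds:
  Dee: 1 of 7 neighbours < 5, holds.
  Gus: 1 of 7 neighbours < 4, holds.
  Ivy: 1 of 8 neighbours < 5, holds.
  Kai: 1 of 4 neighbours < 3, holds.
  Mo: 1 of 6 neighbours < 4, holds.
  Omar: 1 of 6 neighbours ≥ 1, adopts the app.
  Pia: 1 of 5 neighbours < 2, holds.
Round 3 — no new adoptions; cascade stops.

Fay, Omar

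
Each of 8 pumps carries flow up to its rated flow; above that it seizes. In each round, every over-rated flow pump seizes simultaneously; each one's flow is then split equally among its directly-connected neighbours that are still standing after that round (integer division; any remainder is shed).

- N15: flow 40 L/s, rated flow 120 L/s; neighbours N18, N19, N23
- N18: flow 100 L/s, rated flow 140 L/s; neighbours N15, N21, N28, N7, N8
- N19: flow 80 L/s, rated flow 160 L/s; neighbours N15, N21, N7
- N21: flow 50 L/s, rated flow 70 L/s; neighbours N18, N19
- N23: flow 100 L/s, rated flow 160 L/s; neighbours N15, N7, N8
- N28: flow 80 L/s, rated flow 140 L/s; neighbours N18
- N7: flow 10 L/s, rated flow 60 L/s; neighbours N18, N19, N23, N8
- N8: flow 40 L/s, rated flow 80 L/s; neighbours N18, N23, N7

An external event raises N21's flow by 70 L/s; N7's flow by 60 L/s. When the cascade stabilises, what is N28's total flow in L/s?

139

Round 1 — N21 at 120 > 70; N7 at 70 > 60. N21, N7 seize.
  N21 sheds 120 L/s to N18, N19: 60 each.
    N18: 100+60 = 160 > 140
    N19: 80+60 = 140 ≤ 160
  N7 sheds 70 L/s to N18, N19, N23, N8: 17 each (2 lost).
    N18: 160+17 = 177 > 140
    N19: 140+17 = 157 ≤ 160
    N23: 100+17 = 117 ≤ 160
    N8: 40+17 = 57 ≤ 80
Round 2 — N18 seizes.
  N18 sheds 177 L/s to N15, N28, N8: 59 each.
    N15: 40+59 = 99 ≤ 120
    N28: 80+59 = 139 ≤ 140
    N8: 57+59 = 116 > 80
Round 3 — N8 seizes.
  N8 sheds 116 L/s to N23: 116 each.
    N23: 117+116 = 233 > 160
Round 4 — N23 seizes.
  N23 sheds 233 L/s to N15: 233 each.
    N15: 99+233 = 332 > 120
Round 5 — N15 seizes.
  N15 sheds 332 L/s to N19: 332 each.
    N19: 157+332 = 489 > 160
Round 6 — N19 seizes.
  N19 sheds 489 L/s: no online neighbours, lost.
No further seizures.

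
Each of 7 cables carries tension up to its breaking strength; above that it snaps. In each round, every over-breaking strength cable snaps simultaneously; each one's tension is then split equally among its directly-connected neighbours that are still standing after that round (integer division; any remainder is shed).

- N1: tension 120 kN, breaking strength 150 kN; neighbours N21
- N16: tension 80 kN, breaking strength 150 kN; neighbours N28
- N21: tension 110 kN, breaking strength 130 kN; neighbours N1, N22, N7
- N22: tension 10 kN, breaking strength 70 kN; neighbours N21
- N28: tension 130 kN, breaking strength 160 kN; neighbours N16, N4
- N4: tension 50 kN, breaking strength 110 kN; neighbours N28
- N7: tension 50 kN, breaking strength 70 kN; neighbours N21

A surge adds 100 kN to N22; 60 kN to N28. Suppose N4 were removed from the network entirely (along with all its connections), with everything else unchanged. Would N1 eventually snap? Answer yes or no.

With N4 removed:
Round 1 — N22 at 110 > 70; N28 at 190 > 160. N22, N28 snap.
  N22 sheds 110 kN to N21: 110 each.
    N21: 110+110 = 220 > 130
  N28 sheds 190 kN to N16: 190 each.
    N16: 80+190 = 270 > 150
Round 2 — N16, N21 snap.
  N16 sheds 270 kN: no online neighbours, lost.
  N21 sheds 220 kN to N1, N7: 110 each.
    N1: 120+110 = 230 > 150
    N7: 50+110 = 160 > 70
Round 3 — N1, N7 snap.
  N1 sheds 230 kN: no online neighbours, lost.
  N7 sheds 160 kN: no online neighbours, lost.
No further breaks.

yes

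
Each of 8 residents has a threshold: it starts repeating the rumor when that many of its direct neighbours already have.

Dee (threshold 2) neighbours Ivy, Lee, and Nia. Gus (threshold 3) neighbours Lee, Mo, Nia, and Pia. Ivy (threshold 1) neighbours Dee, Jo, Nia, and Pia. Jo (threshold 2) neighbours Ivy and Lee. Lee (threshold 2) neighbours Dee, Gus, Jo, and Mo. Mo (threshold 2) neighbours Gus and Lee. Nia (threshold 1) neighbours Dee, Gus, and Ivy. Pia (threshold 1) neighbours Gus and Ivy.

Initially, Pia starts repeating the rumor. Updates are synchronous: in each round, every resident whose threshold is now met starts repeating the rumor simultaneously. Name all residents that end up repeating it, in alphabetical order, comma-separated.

Round 1 — Pia starts repeating the rumor (initial).
Round 2 — checking thresholds:
  Gus: 1 of 4 neighbours < 3, below threshold.
  Ivy: 1 of 4 neighbours ≥ 1, starts repeating the rumor.
Round 3 — checking thresholds:
  Dee: 1 of 3 neighbours < 2, below threshold.
  Gus: 1 of 4 neighbours < 3, below threshold.
  Jo: 1 of 2 neighbours < 2, below threshold.
  Nia: 1 of 3 neighbours ≥ 1, starts repeating the rumor.
Round 4 — checking thresholds:
  Dee: 2 of 3 neighbours ≥ 2, starts repeating the rumor.
  Gus: 2 of 4 neighbours < 3, below threshold.
  Jo: 1 of 2 neighbours < 2, below threshold.
Round 5 — no new spreads; cascade stops.

Dee, Ivy, Nia, Pia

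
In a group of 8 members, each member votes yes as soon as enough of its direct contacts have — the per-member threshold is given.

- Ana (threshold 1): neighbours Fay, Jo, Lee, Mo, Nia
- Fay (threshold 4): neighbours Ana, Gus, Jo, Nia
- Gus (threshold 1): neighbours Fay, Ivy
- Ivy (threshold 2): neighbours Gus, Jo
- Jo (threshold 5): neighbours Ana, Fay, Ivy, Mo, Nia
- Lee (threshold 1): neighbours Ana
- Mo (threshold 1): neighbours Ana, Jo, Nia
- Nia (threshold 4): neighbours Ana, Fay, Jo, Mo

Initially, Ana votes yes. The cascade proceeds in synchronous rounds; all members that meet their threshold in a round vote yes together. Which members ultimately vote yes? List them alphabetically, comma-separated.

Round 1 — Ana votes yes (initial).
Round 2 — checking thresholds:
  Fay: 1 of 4 neighbours < 4, holds.
  Jo: 1 of 5 neighbours < 5, holds.
  Lee: 1 of 1 neighbours ≥ 1, votes yes.
  Mo: 1 of 3 neighbours ≥ 1, votes yes.
  Nia: 1 of 4 neighbours < 4, holds.
Round 3 — no new yes votes; cascade stops.

Ana, Lee, Mo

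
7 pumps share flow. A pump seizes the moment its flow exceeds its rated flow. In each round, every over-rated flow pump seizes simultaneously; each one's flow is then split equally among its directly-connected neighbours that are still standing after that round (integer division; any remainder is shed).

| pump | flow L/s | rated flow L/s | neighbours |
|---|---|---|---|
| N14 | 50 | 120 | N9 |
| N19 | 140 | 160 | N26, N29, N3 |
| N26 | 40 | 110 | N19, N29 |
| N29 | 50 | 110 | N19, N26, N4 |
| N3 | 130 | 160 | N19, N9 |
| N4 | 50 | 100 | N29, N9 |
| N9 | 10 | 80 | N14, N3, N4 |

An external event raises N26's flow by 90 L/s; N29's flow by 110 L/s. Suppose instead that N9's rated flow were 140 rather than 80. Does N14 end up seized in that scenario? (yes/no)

With N9's rated flow at 140:
Round 1 — N26 at 130 > 110; N29 at 160 > 110. N26, N29 seize.
  N26 sheds 130 L/s to N19: 130 each.
    N19: 140+130 = 270 > 160
  N29 sheds 160 L/s to N19, N4: 80 each.
    N19: 270+80 = 350 > 160
    N4: 50+80 = 130 > 100
Round 2 — N19, N4 seize.
  N19 sheds 350 L/s to N3: 350 each.
    N3: 130+350 = 480 > 160
  N4 sheds 130 L/s to N9: 130 each.
    N9: 10+130 = 140 ≤ 140
Round 3 — N3 seizes.
  N3 sheds 480 L/s to N9: 480 each.
    N9: 140+480 = 620 > 140
Round 4 — N9 seizes.
  N9 sheds 620 L/s to N14: 620 each.
    N14: 50+620 = 670 > 120
Round 5 — N14 seizes.
  N14 sheds 670 L/s: no online neighbours, lost.
No further seizures.

yes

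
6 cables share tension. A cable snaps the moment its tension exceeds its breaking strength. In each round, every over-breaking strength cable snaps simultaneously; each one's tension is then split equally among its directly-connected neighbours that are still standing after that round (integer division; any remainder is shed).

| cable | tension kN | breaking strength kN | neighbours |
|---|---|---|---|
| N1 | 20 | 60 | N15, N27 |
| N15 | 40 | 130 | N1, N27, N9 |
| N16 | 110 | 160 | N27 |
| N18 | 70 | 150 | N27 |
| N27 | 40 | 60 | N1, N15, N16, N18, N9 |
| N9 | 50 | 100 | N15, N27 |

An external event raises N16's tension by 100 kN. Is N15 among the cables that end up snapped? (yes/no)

Round 1 — N16 at 210 > 160. N16 snaps.
  N16 sheds 210 kN to N27: 210 each.
    N27: 40+210 = 250 > 60
Round 2 — N27 snaps.
  N27 sheds 250 kN to N1, N15, N18, N9: 62 each (2 lost).
    N1: 20+62 = 82 > 60
    N15: 40+62 = 102 ≤ 130
    N18: 70+62 = 132 ≤ 150
    N9: 50+62 = 112 > 100
Round 3 — N1, N9 snap.
  N1 sheds 82 kN to N15: 82 each.
    N15: 102+82 = 184 > 130
  N9 sheds 112 kN to N15: 112 each.
    N15: 184+112 = 296 > 130
Round 4 — N15 snaps.
  N15 sheds 296 kN: no online neighbours, lost.
No further breaks.

yes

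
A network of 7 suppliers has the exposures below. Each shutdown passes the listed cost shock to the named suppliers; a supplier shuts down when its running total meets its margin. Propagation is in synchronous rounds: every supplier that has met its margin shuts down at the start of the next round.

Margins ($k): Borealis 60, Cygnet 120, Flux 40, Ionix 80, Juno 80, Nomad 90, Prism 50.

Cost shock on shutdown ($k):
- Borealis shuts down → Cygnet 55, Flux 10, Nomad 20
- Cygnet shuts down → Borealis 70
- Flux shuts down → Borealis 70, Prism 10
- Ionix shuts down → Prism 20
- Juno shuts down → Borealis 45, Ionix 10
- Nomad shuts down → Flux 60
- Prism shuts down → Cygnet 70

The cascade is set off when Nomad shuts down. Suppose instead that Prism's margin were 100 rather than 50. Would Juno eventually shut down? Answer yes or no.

no

With Prism's margin at 100:
Round 1 — Nomad shuts down (initial).
  Flux: +60 → 60 ≥ 40
Round 2 — Flux shuts down.
  Borealis: +70 → 70 ≥ 60
  Prism: +10 → 10 < 100
Round 3 — Borealis shuts down.
  Cygnet: +55 → 55 < 120
No further shutdowns.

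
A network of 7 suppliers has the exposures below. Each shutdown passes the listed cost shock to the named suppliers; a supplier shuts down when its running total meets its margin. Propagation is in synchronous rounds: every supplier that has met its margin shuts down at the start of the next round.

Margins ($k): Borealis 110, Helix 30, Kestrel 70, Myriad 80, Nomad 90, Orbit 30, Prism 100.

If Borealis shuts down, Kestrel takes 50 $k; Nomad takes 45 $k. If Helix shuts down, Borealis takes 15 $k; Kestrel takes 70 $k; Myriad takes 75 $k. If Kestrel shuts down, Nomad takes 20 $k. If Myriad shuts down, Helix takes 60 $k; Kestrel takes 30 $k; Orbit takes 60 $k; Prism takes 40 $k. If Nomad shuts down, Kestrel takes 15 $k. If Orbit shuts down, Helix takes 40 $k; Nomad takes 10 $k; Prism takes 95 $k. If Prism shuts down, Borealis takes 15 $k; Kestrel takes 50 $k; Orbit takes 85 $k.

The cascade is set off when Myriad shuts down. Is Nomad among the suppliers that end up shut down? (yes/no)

Round 1 — Myriad shuts down (initial).
  Helix: +60 → 60 ≥ 30
  Kestrel: +30 → 30 < 70
  Orbit: +60 → 60 ≥ 30
  Prism: +40 → 40 < 100
Round 2 — Helix, Orbit shut down.
  Borealis: +15 → 15 < 110
  Kestrel: +70 → 100 ≥ 70
  Nomad: +10 → 10 < 90
  Prism: +95 → 135 ≥ 100
Round 3 — Kestrel, Prism shut down.
  Borealis: +15 → 30 < 110
  Nomad: +20 → 30 < 90
No further shutdowns.

no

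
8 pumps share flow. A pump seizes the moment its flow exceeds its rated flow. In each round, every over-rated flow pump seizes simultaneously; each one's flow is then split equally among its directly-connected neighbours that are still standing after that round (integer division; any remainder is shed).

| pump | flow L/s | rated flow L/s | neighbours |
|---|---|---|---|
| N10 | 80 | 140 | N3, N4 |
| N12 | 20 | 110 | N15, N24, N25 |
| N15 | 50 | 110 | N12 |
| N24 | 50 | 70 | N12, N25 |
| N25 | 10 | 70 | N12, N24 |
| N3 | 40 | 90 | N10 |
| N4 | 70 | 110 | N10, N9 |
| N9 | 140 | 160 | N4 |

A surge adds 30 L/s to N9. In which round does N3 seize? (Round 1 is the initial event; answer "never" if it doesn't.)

Round 1 — N9 at 170 > 160. N9 seizes.
  N9 sheds 170 L/s to N4: 170 each.
    N4: 70+170 = 240 > 110
Round 2 — N4 seizes.
  N4 sheds 240 L/s to N10: 240 each.
    N10: 80+240 = 320 > 140
Round 3 — N10 seizes.
  N10 sheds 320 L/s to N3: 320 each.
    N3: 40+320 = 360 > 90
Round 4 — N3 seizes.
  N3 sheds 360 L/s: no online neighbours, lost.
No further seizures.

4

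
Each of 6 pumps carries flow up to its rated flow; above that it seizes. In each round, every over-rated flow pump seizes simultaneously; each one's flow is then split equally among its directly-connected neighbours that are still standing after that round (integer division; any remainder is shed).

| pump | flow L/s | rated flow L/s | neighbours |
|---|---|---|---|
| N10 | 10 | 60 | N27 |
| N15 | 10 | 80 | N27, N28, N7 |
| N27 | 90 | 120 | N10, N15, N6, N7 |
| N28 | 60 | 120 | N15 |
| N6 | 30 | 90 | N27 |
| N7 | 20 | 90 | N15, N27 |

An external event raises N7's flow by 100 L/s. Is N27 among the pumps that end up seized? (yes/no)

Round 1 — N7 at 120 > 90. N7 seizes.
  N7 sheds 120 L/s to N15, N27: 60 each.
    N15: 10+60 = 70 ≤ 80
    N27: 90+60 = 150 > 120
Round 2 — N27 seizes.
  N27 sheds 150 L/s to N10, N15, N6: 50 each.
    N10: 10+50 = 60 ≤ 60
    N15: 70+50 = 120 > 80
    N6: 30+50 = 80 ≤ 90
Round 3 — N15 seizes.
  N15 sheds 120 L/s to N28: 120 each.
    N28: 60+120 = 180 > 120
Round 4 — N28 seizes.
  N28 sheds 180 L/s: no online neighbours, lost.
No further seizures.

yes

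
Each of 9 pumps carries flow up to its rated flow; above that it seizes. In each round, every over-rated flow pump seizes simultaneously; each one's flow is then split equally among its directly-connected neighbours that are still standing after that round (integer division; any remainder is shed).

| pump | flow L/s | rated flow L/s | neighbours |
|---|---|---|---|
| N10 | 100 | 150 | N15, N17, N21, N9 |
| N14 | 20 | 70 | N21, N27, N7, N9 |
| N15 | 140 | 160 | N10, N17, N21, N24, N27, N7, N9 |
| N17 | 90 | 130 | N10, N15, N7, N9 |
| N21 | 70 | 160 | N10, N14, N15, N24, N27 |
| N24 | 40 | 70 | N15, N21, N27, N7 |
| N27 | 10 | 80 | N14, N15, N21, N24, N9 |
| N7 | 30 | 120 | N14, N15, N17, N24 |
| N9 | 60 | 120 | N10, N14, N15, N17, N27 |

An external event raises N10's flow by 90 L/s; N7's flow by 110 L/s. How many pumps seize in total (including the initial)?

Round 1 — N10 at 190 > 150; N7 at 140 > 120. N10, N7 seize.
  N10 sheds 190 L/s to N15, N17, N21, N9: 47 each (2 lost).
    N15: 140+47 = 187 > 160
    N17: 90+47 = 137 > 130
    N21: 70+47 = 117 ≤ 160
    N9: 60+47 = 107 ≤ 120
  N7 sheds 140 L/s to N14, N15, N17, N24: 35 each.
    N14: 20+35 = 55 ≤ 70
    N15: 187+35 = 222 > 160
    N17: 137+35 = 172 > 130
    N24: 40+35 = 75 > 70
Round 2 — N15, N17, N24 seize.
  N15 sheds 222 L/s to N21, N27, N9: 74 each.
    N21: 117+74 = 191 > 160
    N27: 10+74 = 84 > 80
    N9: 107+74 = 181 > 120
  N17 sheds 172 L/s to N9: 172 each.
    N9: 181+172 = 353 > 120
  N24 sheds 75 L/s to N21, N27: 37 each (1 lost).
    N21: 191+37 = 228 > 160
    N27: 84+37 = 121 > 80
Round 3 — N21, N27, N9 seize.
  N21 sheds 228 L/s to N14: 228 each.
    N14: 55+228 = 283 > 70
  N27 sheds 121 L/s to N14: 121 each.
    N14: 283+121 = 404 > 70
  N9 sheds 353 L/s to N14: 353 each.
    N14: 404+353 = 757 > 70
Round 4 — N14 seizes.
  N14 sheds 757 L/s: no online neighbours, lost.
No further seizures.

9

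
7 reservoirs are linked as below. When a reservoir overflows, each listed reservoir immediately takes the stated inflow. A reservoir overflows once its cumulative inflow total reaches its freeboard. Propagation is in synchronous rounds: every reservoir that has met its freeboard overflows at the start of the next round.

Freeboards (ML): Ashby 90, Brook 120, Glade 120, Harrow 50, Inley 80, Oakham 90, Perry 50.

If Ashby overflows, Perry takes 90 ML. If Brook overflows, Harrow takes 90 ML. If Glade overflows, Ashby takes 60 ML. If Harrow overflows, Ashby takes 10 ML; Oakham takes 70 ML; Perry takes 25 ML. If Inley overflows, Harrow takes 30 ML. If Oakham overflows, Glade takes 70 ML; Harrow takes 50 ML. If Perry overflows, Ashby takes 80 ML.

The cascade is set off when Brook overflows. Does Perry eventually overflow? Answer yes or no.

Round 1 — Brook overflows (initial).
  Harrow: +90 → 90 ≥ 50
Round 2 — Harrow overflows.
  Ashby: +10 → 10 < 90
  Oakham: +70 → 70 < 90
  Perry: +25 → 25 < 50
No further overflows.

no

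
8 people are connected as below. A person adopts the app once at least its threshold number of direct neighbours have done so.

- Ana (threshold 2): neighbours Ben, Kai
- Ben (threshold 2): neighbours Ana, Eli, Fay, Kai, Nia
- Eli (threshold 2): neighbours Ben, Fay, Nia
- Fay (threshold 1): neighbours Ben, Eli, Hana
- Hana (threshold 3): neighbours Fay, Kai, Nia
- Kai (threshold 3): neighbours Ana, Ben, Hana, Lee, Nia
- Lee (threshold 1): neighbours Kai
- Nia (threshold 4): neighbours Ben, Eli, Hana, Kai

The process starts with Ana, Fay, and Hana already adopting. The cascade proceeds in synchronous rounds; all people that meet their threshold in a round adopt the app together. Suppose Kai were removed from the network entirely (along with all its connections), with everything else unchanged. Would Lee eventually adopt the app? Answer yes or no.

With Kai removed:
Round 1 — Ana, Fay, Hana adopt the app (initial).
Round 2 — checking thresholds:
  Ben: 2 of 4 neighbours ≥ 2, adopts the app.
  Eli: 1 of 3 neighbours < 2, holds.
  Nia: 1 of 3 neighbours < 4, holds.
Round 3 — checking thresholds:
  Eli: 2 of 3 neighbours ≥ 2, adopts the app.
  Nia: 2 of 3 neighbours < 4, holds.
Round 4 — no new adoptions; cascade stops.

no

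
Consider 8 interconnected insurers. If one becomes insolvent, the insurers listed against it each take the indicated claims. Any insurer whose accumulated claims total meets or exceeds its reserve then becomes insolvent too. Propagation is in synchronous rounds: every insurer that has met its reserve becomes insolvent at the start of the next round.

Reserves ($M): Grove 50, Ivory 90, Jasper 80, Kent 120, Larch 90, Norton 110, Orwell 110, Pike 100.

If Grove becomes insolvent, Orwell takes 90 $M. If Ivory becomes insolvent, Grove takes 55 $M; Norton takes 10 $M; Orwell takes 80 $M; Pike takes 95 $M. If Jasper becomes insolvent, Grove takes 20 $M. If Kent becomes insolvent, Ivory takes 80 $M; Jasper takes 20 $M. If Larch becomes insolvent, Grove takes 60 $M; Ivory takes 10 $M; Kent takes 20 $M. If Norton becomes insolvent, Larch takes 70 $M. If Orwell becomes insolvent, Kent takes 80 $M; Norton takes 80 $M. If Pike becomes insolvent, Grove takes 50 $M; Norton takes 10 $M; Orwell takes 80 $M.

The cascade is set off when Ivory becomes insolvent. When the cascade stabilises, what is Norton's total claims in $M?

90

Round 1 — Ivory becomes insolvent (initial).
  Grove: +55 → 55 ≥ 50
  Norton: +10 → 10 < 110
  Orwell: +80 → 80 < 110
  Pike: +95 → 95 < 100
Round 2 — Grove becomes insolvent.
  Orwell: +90 → 170 ≥ 110
Round 3 — Orwell becomes insolvent.
  Kent: +80 → 80 < 120
  Norton: +80 → 90 < 110
No further insolvencies.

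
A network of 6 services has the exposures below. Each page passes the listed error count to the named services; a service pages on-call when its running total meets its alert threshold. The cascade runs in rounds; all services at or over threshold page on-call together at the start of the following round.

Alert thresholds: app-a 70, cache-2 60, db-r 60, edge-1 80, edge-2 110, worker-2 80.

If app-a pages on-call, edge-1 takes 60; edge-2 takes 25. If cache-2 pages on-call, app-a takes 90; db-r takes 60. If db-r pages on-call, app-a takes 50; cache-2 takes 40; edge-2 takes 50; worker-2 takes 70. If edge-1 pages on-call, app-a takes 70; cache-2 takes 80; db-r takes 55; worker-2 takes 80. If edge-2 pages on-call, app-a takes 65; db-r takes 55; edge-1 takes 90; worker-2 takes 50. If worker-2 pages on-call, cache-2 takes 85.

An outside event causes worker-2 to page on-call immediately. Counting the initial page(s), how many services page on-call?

4

Round 1 — worker-2 pages on-call (initial).
  cache-2: +85 → 85 ≥ 60
Round 2 — cache-2 pages on-call.
  app-a: +90 → 90 ≥ 70
  db-r: +60 → 60 ≥ 60
Round 3 — app-a, db-r page on-call.
  edge-1: +60 → 60 < 80
  edge-2: +25+50 → 75 < 110
No further pages.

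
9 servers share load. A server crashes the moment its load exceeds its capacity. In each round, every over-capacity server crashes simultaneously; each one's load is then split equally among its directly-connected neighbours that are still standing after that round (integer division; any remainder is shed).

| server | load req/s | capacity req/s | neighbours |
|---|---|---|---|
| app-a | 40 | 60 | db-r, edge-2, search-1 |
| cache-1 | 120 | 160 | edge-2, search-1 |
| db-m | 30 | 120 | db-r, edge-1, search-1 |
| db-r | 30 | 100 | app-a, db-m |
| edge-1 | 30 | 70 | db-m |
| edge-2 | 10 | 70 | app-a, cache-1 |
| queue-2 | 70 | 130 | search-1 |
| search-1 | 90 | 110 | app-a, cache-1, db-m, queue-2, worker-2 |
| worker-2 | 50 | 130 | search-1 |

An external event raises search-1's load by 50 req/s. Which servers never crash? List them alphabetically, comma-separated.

Round 1 — search-1 at 140 > 110. search-1 crashes.
  search-1 sheds 140 req/s to app-a, cache-1, db-m, queue-2, worker-2: 28 each.
    app-a: 40+28 = 68 > 60
    cache-1: 120+28 = 148 ≤ 160
    db-m: 30+28 = 58 ≤ 120
    queue-2: 70+28 = 98 ≤ 130
    worker-2: 50+28 = 78 ≤ 130
Round 2 — app-a crashes.
  app-a sheds 68 req/s to db-r, edge-2: 34 each.
    db-r: 30+34 = 64 ≤ 100
    edge-2: 10+34 = 44 ≤ 70
No further crashes.

cache-1, db-m, db-r, edge-1, edge-2, queue-2, worker-2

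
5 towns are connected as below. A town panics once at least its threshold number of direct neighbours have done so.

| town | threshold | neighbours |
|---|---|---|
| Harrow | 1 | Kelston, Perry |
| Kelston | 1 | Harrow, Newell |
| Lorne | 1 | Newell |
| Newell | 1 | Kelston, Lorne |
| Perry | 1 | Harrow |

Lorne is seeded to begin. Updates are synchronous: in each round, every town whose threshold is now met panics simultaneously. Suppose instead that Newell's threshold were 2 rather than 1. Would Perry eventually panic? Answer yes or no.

no

With Newell's threshold at 2:
Round 1 — Lorne panics (initial).
Round 2 — no new panics; cascade stops.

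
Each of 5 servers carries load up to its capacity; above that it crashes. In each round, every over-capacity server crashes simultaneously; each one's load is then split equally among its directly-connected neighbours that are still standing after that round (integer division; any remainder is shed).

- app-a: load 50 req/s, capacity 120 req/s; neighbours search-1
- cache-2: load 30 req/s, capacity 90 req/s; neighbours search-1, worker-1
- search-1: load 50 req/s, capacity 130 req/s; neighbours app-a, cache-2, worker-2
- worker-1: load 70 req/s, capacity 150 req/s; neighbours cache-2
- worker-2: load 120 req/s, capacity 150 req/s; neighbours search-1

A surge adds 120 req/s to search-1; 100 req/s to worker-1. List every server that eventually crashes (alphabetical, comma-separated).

cache-2, search-1, worker-1, worker-2

Round 1 — search-1 at 170 > 130; worker-1 at 170 > 150. search-1, worker-1 crash.
  search-1 sheds 170 req/s to app-a, cache-2, worker-2: 56 each (2 lost).
    app-a: 50+56 = 106 ≤ 120
    cache-2: 30+56 = 86 ≤ 90
    worker-2: 120+56 = 176 > 150
  worker-1 sheds 170 req/s to cache-2: 170 each.
    cache-2: 86+170 = 256 > 90
Round 2 — cache-2, worker-2 crash.
  cache-2 sheds 256 req/s: no online neighbours, lost.
  worker-2 sheds 176 req/s: no online neighbours, lost.
No further crashes.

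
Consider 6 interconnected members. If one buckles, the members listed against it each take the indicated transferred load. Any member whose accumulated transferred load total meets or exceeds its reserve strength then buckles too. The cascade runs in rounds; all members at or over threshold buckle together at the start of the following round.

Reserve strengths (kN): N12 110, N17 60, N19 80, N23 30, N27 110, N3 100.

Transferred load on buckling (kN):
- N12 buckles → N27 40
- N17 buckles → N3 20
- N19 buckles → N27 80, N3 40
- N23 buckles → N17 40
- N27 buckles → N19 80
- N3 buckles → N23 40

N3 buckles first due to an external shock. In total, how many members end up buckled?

Round 1 — N3 buckles (initial).
  N23: +40 → 40 ≥ 30
Round 2 — N23 buckles.
  N17: +40 → 40 < 60
No further bucklings.

2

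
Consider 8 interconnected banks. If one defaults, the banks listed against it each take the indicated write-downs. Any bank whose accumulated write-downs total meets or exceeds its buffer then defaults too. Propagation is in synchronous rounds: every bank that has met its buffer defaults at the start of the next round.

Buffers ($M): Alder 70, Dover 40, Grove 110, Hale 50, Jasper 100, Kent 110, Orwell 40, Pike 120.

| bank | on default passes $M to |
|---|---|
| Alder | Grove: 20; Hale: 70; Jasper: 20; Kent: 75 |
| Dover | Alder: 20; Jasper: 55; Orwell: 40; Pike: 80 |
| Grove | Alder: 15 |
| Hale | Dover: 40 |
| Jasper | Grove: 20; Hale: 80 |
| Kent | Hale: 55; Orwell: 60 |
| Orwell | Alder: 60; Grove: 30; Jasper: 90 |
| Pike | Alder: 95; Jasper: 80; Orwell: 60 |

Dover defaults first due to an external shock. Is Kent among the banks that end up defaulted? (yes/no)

no

Round 1 — Dover defaults (initial).
  Alder: +20 → 20 < 70
  Jasper: +55 → 55 < 100
  Orwell: +40 → 40 ≥ 40
  Pike: +80 → 80 < 120
Round 2 — Orwell defaults.
  Alder: +60 → 80 ≥ 70
  Grove: +30 → 30 < 110
  Jasper: +90 → 145 ≥ 100
Round 3 — Alder, Jasper default.
  Grove: +20+20 → 70 < 110
  Hale: +70+80 → 150 ≥ 50
  Kent: +75 → 75 < 110
Round 4 — Hale defaults.
No further defaults.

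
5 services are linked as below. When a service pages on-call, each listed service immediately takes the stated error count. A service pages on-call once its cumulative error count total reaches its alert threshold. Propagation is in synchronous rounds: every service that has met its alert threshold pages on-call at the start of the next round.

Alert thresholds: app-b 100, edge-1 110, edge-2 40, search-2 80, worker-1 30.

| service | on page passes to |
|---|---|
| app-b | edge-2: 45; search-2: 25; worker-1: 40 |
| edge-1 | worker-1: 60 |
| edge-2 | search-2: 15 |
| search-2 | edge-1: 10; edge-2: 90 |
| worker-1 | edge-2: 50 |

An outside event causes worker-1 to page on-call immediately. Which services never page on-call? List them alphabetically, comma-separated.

Round 1 — worker-1 pages on-call (initial).
  edge-2: +50 → 50 ≥ 40
Round 2 — edge-2 pages on-call.
  search-2: +15 → 15 < 80
No further pages.

app-b, edge-1, search-2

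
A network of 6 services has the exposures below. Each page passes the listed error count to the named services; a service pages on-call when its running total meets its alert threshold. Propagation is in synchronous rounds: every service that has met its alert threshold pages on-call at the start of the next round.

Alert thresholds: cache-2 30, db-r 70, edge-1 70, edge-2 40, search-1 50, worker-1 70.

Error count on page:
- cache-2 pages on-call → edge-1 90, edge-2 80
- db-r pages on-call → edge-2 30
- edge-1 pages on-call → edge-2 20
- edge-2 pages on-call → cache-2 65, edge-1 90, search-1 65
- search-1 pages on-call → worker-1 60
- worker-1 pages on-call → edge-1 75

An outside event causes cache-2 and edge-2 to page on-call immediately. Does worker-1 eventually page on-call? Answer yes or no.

no

Round 1 — cache-2, edge-2 page on-call (initial).
  edge-1: +90+90 → 180 ≥ 70
  search-1: +65 → 65 ≥ 50
Round 2 — edge-1, search-1 page on-call.
  worker-1: +60 → 60 < 70
No further pages.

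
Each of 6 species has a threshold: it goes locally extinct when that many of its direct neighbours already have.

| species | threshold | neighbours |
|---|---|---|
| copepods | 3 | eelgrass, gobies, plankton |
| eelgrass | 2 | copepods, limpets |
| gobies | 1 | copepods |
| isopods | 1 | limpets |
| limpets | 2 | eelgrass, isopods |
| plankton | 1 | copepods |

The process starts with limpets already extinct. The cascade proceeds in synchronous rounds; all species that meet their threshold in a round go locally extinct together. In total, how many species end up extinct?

Round 1 — limpets goes locally extinct (initial).
Round 2 — checking thresholds:
  eelgrass: 1 of 2 neighbours < 2, holds.
  isopods: 1 of 1 neighbours ≥ 1, goes locally extinct.
Round 3 — no new extinctions; cascade stops.

2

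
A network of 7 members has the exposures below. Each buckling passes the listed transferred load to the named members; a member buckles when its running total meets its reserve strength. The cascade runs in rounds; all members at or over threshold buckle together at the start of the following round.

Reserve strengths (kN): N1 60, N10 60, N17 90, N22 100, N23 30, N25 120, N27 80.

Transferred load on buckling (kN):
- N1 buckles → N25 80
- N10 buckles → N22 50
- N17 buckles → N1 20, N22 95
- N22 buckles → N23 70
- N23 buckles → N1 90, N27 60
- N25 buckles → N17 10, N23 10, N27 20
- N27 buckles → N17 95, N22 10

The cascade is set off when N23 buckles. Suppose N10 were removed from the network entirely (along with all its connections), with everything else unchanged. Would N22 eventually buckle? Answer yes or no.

With N10 removed:
Round 1 — N23 buckles (initial).
  N1: +90 → 90 ≥ 60
  N27: +60 → 60 < 80
Round 2 — N1 buckles.
  N25: +80 → 80 < 120
No further bucklings.

no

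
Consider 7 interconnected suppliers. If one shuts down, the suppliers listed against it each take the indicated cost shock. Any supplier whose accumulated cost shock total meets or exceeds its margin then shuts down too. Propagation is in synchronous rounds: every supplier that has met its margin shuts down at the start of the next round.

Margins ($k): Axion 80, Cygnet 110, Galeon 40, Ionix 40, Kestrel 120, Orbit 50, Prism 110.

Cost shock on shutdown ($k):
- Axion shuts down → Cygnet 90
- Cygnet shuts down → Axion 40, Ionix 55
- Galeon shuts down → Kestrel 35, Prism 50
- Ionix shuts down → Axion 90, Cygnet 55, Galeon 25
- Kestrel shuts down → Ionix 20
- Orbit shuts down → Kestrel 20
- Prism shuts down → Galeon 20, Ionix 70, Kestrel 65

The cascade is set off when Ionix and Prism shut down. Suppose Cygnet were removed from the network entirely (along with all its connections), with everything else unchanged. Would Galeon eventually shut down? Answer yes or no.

With Cygnet removed:
Round 1 — Ionix, Prism shut down (initial).
  Axion: +90 → 90 ≥ 80
  Galeon: +25+20 → 45 ≥ 40
  Kestrel: +65 → 65 < 120
Round 2 — Axion, Galeon shut down.
  Kestrel: +35 → 100 < 120
No further shutdowns.

yes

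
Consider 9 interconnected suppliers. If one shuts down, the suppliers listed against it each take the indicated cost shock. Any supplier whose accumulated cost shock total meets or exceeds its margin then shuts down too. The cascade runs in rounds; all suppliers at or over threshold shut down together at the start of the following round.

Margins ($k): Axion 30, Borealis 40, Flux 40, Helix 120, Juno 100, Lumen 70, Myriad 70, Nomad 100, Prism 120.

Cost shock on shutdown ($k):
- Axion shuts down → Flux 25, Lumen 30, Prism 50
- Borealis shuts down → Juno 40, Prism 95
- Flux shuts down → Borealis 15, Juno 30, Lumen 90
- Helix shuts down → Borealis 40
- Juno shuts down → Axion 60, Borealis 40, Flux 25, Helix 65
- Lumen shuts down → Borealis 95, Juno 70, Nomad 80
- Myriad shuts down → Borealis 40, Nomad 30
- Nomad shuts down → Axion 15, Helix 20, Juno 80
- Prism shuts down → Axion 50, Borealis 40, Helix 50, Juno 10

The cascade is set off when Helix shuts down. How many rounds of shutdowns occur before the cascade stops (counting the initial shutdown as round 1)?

2

Round 1 — Helix shuts down (initial).
  Borealis: +40 → 40 ≥ 40
Round 2 — Borealis shuts down.
  Juno: +40 → 40 < 100
  Prism: +95 → 95 < 120
No further shutdowns.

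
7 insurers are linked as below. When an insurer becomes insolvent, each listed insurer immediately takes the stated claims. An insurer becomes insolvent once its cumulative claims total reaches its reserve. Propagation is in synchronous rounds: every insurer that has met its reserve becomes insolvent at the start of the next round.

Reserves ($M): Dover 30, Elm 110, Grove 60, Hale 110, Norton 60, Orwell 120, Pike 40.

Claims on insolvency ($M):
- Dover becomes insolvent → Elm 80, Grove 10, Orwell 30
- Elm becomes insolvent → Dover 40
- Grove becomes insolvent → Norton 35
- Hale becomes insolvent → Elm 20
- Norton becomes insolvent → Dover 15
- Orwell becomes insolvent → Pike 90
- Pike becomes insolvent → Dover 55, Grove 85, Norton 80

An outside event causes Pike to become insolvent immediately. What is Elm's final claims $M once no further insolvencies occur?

Round 1 — Pike becomes insolvent (initial).
  Dover: +55 → 55 ≥ 30
  Grove: +85 → 85 ≥ 60
  Norton: +80 → 80 ≥ 60
Round 2 — Dover, Grove, Norton become insolvent.
  Elm: +80 → 80 < 110
  Orwell: +30 → 30 < 120
No further insolvencies.

80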